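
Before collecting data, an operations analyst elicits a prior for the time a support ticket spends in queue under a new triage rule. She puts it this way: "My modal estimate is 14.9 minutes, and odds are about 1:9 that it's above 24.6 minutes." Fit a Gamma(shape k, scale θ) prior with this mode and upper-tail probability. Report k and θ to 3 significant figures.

k ≈ 8.5, θ ≈ 1.99

Gamma(k,θ) with k>1 has mode (k−1)θ, so θ = 14.9/(k−1).
Need P(X < 24.6) = 0.9 with θ tied to k this way. Start at k = 2, θ = 14.9: P(X<24.6) ≈ 0.491.
Too low — raise k to concentrate. Iterating converges to k ≈ 8.5.
Then θ = 14.9/(8.5−1) ≈ 1.99.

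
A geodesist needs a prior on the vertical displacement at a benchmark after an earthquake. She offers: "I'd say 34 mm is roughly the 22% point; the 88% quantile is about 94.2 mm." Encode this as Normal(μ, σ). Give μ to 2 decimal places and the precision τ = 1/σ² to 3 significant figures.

The p-quantile of Normal(μ,σ) is μ + z_p·σ, with z_{0.22} = -0.7722 and z_{0.88} = 1.175.
Eliminate σ: μ = (z₂·x₁ − z₁·x₂)/(z₂ − z₁) = (1.175·34 − (-0.7722)·94.2)/1.947 = 57.87.
Then σ = (x₂ − x₁)/(z₂ − z₁) = (94.2 − 34)/1.947 = 30.92.
Precision τ = 1/σ² = 1/30.92² = 0.00105.

μ = 57.87, τ = 0.00105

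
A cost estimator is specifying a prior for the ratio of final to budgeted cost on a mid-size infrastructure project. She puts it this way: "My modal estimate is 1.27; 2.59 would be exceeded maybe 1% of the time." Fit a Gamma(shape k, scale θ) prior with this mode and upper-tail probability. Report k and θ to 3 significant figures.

Gamma(k,θ) with k>1 has mode (k−1)θ, so θ = 1.27/(k−1).
Need P(X < 2.59) = 0.99 with θ tied to k this way. Start at k = 2, θ = 1.27: P(X<2.59) ≈ 0.605.
Too low — raise k to concentrate. Iterating converges to k ≈ 10.6.
Then θ = 1.27/(10.6−1) ≈ 0.132.

k ≈ 10.6, θ ≈ 0.132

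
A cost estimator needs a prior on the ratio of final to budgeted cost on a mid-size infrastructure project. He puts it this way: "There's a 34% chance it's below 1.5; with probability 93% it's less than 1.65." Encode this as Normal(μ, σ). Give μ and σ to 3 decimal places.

For Normal(μ,σ), the p-quantile is μ + z_p·σ. Here z_{0.34} = -0.4125, z_{0.93} = 1.476.
So 1.5 = μ − 0.4125σ and 1.65 = μ + 1.476σ.
Subtracting: σ = (1.65 − 1.5)/(1.476 − (-0.4125)) = 0.079.
Then μ = 1.5 − (-0.4125)·0.079 = 1.533.

μ = 1.533, σ = 0.079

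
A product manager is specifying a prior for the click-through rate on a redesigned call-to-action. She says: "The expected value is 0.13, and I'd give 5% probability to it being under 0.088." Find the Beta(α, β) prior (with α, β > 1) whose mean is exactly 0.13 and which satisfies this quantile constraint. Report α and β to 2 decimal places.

With mean 0.13 fixed, write α = 0.13s, β = 0.87s where s = α+β.
Need P(θ < 0.088) = 0.05 under Beta(0.13s, 0.87s). Normal approximation: (q−m)/√(m(1−m)/s) ≈ z_{0.05} = -1.64, so s ≈ 0.13·0.87·(-1.64)²/(0.088−0.13)² = 173.5.
At s = 173.5: P(θ<0.088) ≈ 0.038. Adjusting to match 0.05 gives s ≈ 150.43.
So α = 0.13·150.43 ≈ 19.56, β = 0.87·150.43 ≈ 130.87.

α ≈ 19.56, β ≈ 130.87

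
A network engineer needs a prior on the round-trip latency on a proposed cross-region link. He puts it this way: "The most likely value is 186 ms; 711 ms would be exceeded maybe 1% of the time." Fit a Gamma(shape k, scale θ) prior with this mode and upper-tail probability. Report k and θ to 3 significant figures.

Gamma(k,θ) with k>1 has mode (k−1)θ, so θ = 186/(k−1).
Need P(X < 711) = 0.99 with θ tied to k this way. Start at k = 2, θ = 186: P(X<711) ≈ 0.895.
Too low — raise k to concentrate. Iterating converges to k ≈ 3.35.
Then θ = 186/(3.35−1) ≈ 79.

k ≈ 3.35, θ ≈ 79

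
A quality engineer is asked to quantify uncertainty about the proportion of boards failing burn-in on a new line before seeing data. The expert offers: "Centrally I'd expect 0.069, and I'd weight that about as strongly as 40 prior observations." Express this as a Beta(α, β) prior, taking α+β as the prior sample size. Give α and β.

Under the effective-sample-size interpretation, Beta(α, β) has prior mean α/(α+β) and prior sample size α+β.
So α+β = 40 and α/(α+β) = 0.069, giving α = 0.069·40 = 2.76 and β = 40 − 2.76 = 37.24.

α = 2.76, β = 37.24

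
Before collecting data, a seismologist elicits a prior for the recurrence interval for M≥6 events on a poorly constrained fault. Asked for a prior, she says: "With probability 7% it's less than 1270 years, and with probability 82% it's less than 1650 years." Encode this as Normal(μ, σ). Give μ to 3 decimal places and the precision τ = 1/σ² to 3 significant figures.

For Normal(μ,σ), the p-quantile is μ + z_p·σ. Here z_{0.07} = -1.476, z_{0.82} = 0.9154.
So 1270 = μ − 1.476σ and 1650 = μ + 0.9154σ.
Subtracting: σ = (1650 − 1270)/(0.9154 − (-1.476)) = 158.919.
Then μ = 1270 − (-1.476)·158.919 = 1504.531.
Precision τ = 1/σ² = 1/158.9² = 3.96e-05.

μ = 1504.531, τ = 3.96e-05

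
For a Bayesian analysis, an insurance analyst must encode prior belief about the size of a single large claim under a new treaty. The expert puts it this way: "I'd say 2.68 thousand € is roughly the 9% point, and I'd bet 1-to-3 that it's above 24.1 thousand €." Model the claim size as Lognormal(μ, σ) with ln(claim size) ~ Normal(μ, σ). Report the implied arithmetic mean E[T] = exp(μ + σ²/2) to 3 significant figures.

If T ~ Lognormal(μ,σ) then ln T ~ Normal(μ,σ), so the p-quantile of ln T is μ + z_p·σ.
ln(2.68) = 0.9858 and ln(24.1) = 3.182; z_{0.09} = -1.341, z_{0.75} = 0.6745.
σ = (3.182 − 0.9858)/(0.6745 − (-1.341)) = 1.090.
μ = 0.9858 − (-1.341)·1.090 = 2.447.
E[T] = exp(μ + σ²/2) = exp(2.447 + 0.5939) = 20.9 thousand €.

E[T] ≈ 20.9 thousand €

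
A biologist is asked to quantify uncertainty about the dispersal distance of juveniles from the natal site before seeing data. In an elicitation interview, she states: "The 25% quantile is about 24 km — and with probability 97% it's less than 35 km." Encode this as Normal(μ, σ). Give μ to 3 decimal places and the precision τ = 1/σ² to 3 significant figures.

μ = 26.904, τ = 0.054

For Normal(μ,σ), the p-quantile is μ + z_p·σ. Here z_{0.25} = -0.6745, z_{0.97} = 1.881.
So 24 = μ − 0.6745σ and 35 = μ + 1.881σ.
Subtracting: σ = (35 − 24)/(1.881 − (-0.6745)) = 4.305.
Then μ = 24 − (-0.6745)·4.305 = 26.904.
Precision τ = 1/σ² = 1/4.305² = 0.054.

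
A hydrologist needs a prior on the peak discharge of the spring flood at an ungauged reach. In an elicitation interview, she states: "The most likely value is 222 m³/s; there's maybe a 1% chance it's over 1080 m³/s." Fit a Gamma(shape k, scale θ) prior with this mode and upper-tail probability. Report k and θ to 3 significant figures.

k ≈ 2.58, θ ≈ 141

Gamma(k,θ) with k>1 has mode (k−1)θ, so θ = 222/(k−1).
Need P(X < 1080) = 0.99 with θ tied to k this way. Start at k = 2, θ = 222: P(X<1080) ≈ 0.955.
Too low — raise k to concentrate. Iterating converges to k ≈ 2.58.
Then θ = 222/(2.58−1) ≈ 141.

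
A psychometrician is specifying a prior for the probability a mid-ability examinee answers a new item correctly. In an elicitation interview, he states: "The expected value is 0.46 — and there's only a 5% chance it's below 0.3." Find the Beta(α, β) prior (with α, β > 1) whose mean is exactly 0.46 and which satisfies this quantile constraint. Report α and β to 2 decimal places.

With mean 0.46 fixed, write α = 0.46s, β = 0.54s where s = α+β.
Need P(θ < 0.3) = 0.05 under Beta(0.46s, 0.54s). Normal approximation: (q−m)/√(m(1−m)/s) ≈ z_{0.05} = -1.64, so s ≈ 0.46·0.54·(-1.64)²/(0.3−0.46)² = 26.3.
At s = 26.3: P(θ<0.3) ≈ 0.045. Adjusting to match 0.05 gives s ≈ 24.75.
So α = 0.46·24.75 ≈ 11.39, β = 0.54·24.75 ≈ 13.37.

α ≈ 11.39, β ≈ 13.37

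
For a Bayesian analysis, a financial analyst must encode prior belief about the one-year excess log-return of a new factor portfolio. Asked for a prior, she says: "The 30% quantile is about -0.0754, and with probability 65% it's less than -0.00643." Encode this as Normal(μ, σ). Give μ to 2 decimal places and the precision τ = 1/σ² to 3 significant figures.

The p-quantile of Normal(μ,σ) is μ + z_p·σ, with z_{0.3} = -0.5244 and z_{0.65} = 0.3853.
Eliminate σ: μ = (z₂·x₁ − z₁·x₂)/(z₂ − z₁) = (0.3853·-0.0754 − (-0.5244)·-0.00643)/0.9097 = -0.04.
Then σ = (x₂ − x₁)/(z₂ − z₁) = (-0.00643 − -0.0754)/0.9097 = 0.08.
Precision τ = 1/σ² = 1/0.07581² = 174.

μ = -0.04, τ = 174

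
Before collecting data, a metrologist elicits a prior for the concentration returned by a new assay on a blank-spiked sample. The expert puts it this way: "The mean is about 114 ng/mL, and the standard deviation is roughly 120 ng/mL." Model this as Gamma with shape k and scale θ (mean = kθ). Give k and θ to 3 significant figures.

For Gamma(k, scale θ): mean = kθ, variance = kθ², so CV = 1/√k.
CV = SD/mean = 120/114 = 1.053, hence k = 1/CV² = 0.902.
Then θ = mean/k = 114/0.902 = 126.

k ≈ 0.902, θ ≈ 126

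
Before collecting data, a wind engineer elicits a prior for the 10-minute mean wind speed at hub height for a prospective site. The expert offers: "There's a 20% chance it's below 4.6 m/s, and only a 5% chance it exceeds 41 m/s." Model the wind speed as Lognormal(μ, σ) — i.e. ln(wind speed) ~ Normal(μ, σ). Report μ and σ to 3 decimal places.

μ ≈ 2.266, σ ≈ 0.880

If T ~ Lognormal(μ,σ) then ln T ~ Normal(μ,σ), so the p-quantile of ln T is μ + z_p·σ.
ln(4.6) = 1.526 and ln(41) = 3.714; z_{0.2} = -0.8416, z_{0.95} = 1.645.
σ = (3.714 − 1.526)/(1.645 − (-0.8416)) = 0.880.
μ = 1.526 − (-0.8416)·0.880 = 2.266.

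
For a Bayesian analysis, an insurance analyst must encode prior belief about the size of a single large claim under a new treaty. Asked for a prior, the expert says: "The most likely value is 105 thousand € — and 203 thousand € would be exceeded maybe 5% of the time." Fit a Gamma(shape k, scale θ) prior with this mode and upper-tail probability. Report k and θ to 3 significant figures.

Gamma(k,θ) with k>1 has mode (k−1)θ, so θ = 105/(k−1).
Need P(X < 203) = 0.95 with θ tied to k this way. Start at k = 2, θ = 105: P(X<203) ≈ 0.576.
Too low — raise k to concentrate. Iterating converges to k ≈ 7.39.
Then θ = 105/(7.39−1) ≈ 16.4.

k ≈ 7.39, θ ≈ 16.4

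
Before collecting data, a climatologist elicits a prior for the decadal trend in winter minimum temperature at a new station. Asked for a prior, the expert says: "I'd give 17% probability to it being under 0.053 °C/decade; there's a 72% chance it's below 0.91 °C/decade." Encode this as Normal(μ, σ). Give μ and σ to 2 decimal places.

μ = 0.59, σ = 0.56

The p-quantile of Normal(μ,σ) is μ + z_p·σ, with z_{0.17} = -0.9542 and z_{0.72} = 0.5828.
Eliminate σ: μ = (z₂·x₁ − z₁·x₂)/(z₂ − z₁) = (0.5828·0.053 − (-0.9542)·0.91)/1.537 = 0.59.
Then σ = (x₂ − x₁)/(z₂ − z₁) = (0.91 − 0.053)/1.537 = 0.56.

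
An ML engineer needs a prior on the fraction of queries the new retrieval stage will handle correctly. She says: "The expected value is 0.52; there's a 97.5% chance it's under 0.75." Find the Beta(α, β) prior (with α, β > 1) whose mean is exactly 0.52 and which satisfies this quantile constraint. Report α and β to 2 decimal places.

α ≈ 8.45, β ≈ 7.80

With mean 0.52 fixed, write α = 0.52s, β = 0.48s where s = α+β.
Need P(θ < 0.75) = 0.975 under Beta(0.52s, 0.48s). Normal approximation: (q−m)/√(m(1−m)/s) ≈ z_{0.975} = 1.96, so s ≈ 0.52·0.48·(1.96)²/(0.75−0.52)² = 18.1.
At s = 18.1: P(θ<0.75) ≈ 0.981. Adjusting to match 0.975 gives s ≈ 16.25.
So α = 0.52·16.25 ≈ 8.45, β = 0.48·16.25 ≈ 7.80.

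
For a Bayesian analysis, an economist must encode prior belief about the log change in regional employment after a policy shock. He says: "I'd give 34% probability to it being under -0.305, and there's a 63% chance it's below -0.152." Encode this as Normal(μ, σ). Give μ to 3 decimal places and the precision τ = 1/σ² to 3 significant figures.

For Normal(μ,σ), the p-quantile is μ + z_p·σ. Here z_{0.34} = -0.4125, z_{0.63} = 0.3319.
So -0.305 = μ − 0.4125σ and -0.152 = μ + 0.3319σ.
Subtracting: σ = (-0.152 − -0.305)/(0.3319 − (-0.4125)) = 0.206.
Then μ = -0.305 − (-0.4125)·0.206 = -0.220.
Precision τ = 1/σ² = 1/0.2056² = 23.7.

μ = -0.220, τ = 23.7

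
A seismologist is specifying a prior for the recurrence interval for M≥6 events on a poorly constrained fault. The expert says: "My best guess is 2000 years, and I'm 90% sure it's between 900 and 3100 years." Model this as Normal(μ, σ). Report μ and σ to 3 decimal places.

A symmetric 90% interval runs μ ± z·σ with z = 1.645.
Half-width = 1100, so σ = 1100/1.645 = 668.753.
μ is the stated best guess, 2000.000.

μ = 2000.000, σ = 668.753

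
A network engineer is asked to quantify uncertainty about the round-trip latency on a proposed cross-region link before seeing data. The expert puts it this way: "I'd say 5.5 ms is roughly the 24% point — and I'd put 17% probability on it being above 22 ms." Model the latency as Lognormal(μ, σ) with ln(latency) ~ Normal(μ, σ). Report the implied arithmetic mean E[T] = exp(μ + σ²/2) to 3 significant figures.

If T ~ Lognormal(μ,σ) then ln T ~ Normal(μ,σ), so the p-quantile of ln T is μ + z_p·σ.
ln(5.5) = 1.705 and ln(22) = 3.091; z_{0.24} = -0.7063, z_{0.83} = 0.9542.
σ = (3.091 − 1.705)/(0.9542 − (-0.7063)) = 0.835.
μ = 1.705 − (-0.7063)·0.835 = 2.294.
E[T] = exp(μ + σ²/2) = exp(2.294 + 0.3485) = 14.1 ms.

E[T] ≈ 14.1 ms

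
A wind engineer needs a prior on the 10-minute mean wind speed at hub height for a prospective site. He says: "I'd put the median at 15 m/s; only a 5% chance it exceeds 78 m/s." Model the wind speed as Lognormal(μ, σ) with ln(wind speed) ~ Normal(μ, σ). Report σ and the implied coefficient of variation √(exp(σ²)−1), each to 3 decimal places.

σ ≈ 1.002, CV ≈ 1.316

If T ~ Lognormal(μ,σ) then ln T ~ Normal(μ,σ), so the p-quantile of ln T is μ + z_p·σ.
ln(15) = 2.708 and ln(78) = 4.357; z_{0.5} = 0, z_{0.95} = 1.645.
σ = (4.357 − 2.708)/(1.645 − (0)) = 1.002.
μ = 2.708 − (0)·1.002 = 2.708.
CV = √(exp(σ²)−1) = √(exp(1.0046)−1) = 1.316.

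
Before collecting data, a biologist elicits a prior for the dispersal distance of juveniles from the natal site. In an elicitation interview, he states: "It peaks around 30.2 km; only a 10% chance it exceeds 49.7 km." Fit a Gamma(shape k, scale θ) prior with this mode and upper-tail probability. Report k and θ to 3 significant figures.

Gamma(k,θ) with k>1 has mode (k−1)θ, so θ = 30.2/(k−1).
Need P(X < 49.7) = 0.9 with θ tied to k this way. Start at k = 2, θ = 30.2: P(X<49.7) ≈ 0.490.
Too low — raise k to concentrate. Iterating converges to k ≈ 8.6.
Then θ = 30.2/(8.6−1) ≈ 3.97.

k ≈ 8.6, θ ≈ 3.97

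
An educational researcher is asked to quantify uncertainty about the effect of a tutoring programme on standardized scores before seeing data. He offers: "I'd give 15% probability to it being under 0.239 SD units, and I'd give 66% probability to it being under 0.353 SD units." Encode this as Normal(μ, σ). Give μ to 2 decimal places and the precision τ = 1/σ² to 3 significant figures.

The p-quantile of Normal(μ,σ) is μ + z_p·σ, with z_{0.15} = -1.036 and z_{0.66} = 0.4125.
Eliminate σ: μ = (z₂·x₁ − z₁·x₂)/(z₂ − z₁) = (0.4125·0.239 − (-1.036)·0.353)/1.449 = 0.32.
Then σ = (x₂ − x₁)/(z₂ − z₁) = (0.353 − 0.239)/1.449 = 0.08.
Precision τ = 1/σ² = 1/0.07868² = 162.

μ = 0.32, τ = 162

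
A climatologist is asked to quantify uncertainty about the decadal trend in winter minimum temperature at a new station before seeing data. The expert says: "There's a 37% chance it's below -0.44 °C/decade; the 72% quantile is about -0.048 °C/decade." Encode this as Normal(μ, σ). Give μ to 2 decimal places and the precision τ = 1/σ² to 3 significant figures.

The p-quantile of Normal(μ,σ) is μ + z_p·σ, with z_{0.37} = -0.3319 and z_{0.72} = 0.5828.
Eliminate σ: μ = (z₂·x₁ − z₁·x₂)/(z₂ − z₁) = (0.5828·-0.44 − (-0.3319)·-0.048)/0.9147 = -0.30.
Then σ = (x₂ − x₁)/(z₂ − z₁) = (-0.048 − -0.44)/0.9147 = 0.43.
Precision τ = 1/σ² = 1/0.4286² = 5.44.

μ = -0.30, τ = 5.44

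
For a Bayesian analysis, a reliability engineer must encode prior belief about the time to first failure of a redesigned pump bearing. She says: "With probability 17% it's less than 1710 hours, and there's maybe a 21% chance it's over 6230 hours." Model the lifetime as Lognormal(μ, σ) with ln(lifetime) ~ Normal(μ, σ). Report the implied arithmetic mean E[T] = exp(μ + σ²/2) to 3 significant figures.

E[T] ≈ 4510 hours

If T ~ Lognormal(μ,σ) then ln T ~ Normal(μ,σ), so the p-quantile of ln T is μ + z_p·σ.
ln(1710) = 7.444 and ln(6230) = 8.737; z_{0.17} = -0.9542, z_{0.79} = 0.8064.
σ = (8.737 − 7.444)/(0.8064 − (-0.9542)) = 0.734.
μ = 7.444 − (-0.9542)·0.734 = 8.145.
E[T] = exp(μ + σ²/2) = exp(8.145 + 0.2696) = 4510 hours.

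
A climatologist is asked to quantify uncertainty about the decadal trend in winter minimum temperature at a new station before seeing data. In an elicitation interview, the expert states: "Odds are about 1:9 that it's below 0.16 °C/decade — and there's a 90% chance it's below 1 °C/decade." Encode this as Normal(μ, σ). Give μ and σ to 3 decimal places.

μ = 0.580, σ = 0.328

For Normal(μ,σ), the p-quantile is μ + z_p·σ. Here z_{0.1} = -1.282, z_{0.9} = 1.282.
So 0.16 = μ − 1.282σ and 1 = μ + 1.282σ.
Subtracting: σ = (1 − 0.16)/(1.282 − (-1.282)) = 0.328.
Then μ = 0.16 − (-1.282)·0.328 = 0.580.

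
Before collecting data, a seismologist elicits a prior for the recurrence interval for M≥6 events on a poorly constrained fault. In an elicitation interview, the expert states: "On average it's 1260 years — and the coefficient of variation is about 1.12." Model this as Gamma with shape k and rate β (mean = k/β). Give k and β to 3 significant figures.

For Gamma(k, rate β): mean = k/β, variance = k/β², so CV = 1/√k.
CV = 1.12, hence k = 1/CV² = 0.797.
Then β = k/mean = 0.797/1260 = 0.000633.

k ≈ 0.797, β ≈ 0.000633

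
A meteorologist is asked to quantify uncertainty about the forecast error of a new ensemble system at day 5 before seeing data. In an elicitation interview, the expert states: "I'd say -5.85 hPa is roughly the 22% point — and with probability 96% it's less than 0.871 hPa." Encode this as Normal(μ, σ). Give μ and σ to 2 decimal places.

The p-quantile of Normal(μ,σ) is μ + z_p·σ, with z_{0.22} = -0.7722 and z_{0.96} = 1.751.
Eliminate σ: μ = (z₂·x₁ − z₁·x₂)/(z₂ − z₁) = (1.751·-5.85 − (-0.7722)·0.871)/2.523 = -3.79.
Then σ = (x₂ − x₁)/(z₂ − z₁) = (0.871 − -5.85)/2.523 = 2.66.

μ = -3.79, σ = 2.66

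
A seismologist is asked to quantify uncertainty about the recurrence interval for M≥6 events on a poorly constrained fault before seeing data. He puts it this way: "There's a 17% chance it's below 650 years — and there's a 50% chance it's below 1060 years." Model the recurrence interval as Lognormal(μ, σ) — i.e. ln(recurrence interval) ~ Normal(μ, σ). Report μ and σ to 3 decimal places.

If T ~ Lognormal(μ,σ) then ln T ~ Normal(μ,σ), so the p-quantile of ln T is μ + z_p·σ.
ln(650) = 6.477 and ln(1060) = 6.966; z_{0.17} = -0.9542, z_{0.5} = 0.
σ = (6.966 − 6.477)/(0 − (-0.9542)) = 0.513.
μ = 6.477 − (-0.9542)·0.513 = 6.966.

μ ≈ 6.966, σ ≈ 0.513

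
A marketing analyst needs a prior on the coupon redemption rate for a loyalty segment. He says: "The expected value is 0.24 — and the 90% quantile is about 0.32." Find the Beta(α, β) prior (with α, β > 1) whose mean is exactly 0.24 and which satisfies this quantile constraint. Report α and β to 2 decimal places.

With mean 0.24 fixed, write α = 0.24s, β = 0.76s where s = α+β.
Need P(θ < 0.32) = 0.9 under Beta(0.24s, 0.76s). Normal approximation: (q−m)/√(m(1−m)/s) ≈ z_{0.9} = 1.28, so s ≈ 0.24·0.76·(1.28)²/(0.32−0.24)² = 46.8.
At s = 46.8: P(θ<0.32) ≈ 0.895. Adjusting to match 0.9 gives s ≈ 48.89.
So α = 0.24·48.89 ≈ 11.73, β = 0.76·48.89 ≈ 37.16.

α ≈ 11.73, β ≈ 37.16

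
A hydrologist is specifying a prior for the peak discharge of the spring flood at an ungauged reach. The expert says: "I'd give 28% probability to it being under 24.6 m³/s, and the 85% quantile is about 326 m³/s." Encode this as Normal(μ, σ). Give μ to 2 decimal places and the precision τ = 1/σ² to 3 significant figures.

For Normal(μ,σ), the p-quantile is μ + z_p·σ. Here z_{0.28} = -0.5828, z_{0.85} = 1.036.
So 24.6 = μ − 0.5828σ and 326 = μ + 1.036σ.
Subtracting: σ = (326 − 24.6)/(1.036 − (-0.5828)) = 186.13.
Then μ = 24.6 − (-0.5828)·186.13 = 133.09.
Precision τ = 1/σ² = 1/186.1² = 2.89e-05.

μ = 133.09, τ = 2.89e-05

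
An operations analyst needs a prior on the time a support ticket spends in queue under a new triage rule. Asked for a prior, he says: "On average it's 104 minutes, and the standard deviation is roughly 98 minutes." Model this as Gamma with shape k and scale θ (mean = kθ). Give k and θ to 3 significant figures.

For Gamma(k, scale θ): mean = kθ, variance = kθ², so CV = 1/√k.
CV = SD/mean = 98/104 = 0.9423, hence k = 1/CV² = 1.13.
Then θ = mean/k = 104/1.13 = 92.3.

k ≈ 1.13, θ ≈ 92.3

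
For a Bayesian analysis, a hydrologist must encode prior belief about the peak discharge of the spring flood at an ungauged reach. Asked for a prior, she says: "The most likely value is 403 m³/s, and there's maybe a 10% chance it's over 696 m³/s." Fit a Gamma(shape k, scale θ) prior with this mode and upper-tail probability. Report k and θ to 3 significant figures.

Gamma(k,θ) with k>1 has mode (k−1)θ, so θ = 403/(k−1).
Need P(X < 696) = 0.9 with θ tied to k this way. Start at k = 2, θ = 403: P(X<696) ≈ 0.515.
Too low — raise k to concentrate. Iterating converges to k ≈ 7.35.
Then θ = 403/(7.35−1) ≈ 63.4.

k ≈ 7.35, θ ≈ 63.4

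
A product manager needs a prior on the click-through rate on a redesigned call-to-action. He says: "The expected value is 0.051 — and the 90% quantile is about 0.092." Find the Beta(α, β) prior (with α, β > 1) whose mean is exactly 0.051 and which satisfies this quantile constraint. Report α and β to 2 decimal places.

α ≈ 2.64, β ≈ 49.05

With mean 0.051 fixed, write α = 0.051s, β = 0.949s where s = α+β.
Need P(θ < 0.092) = 0.9 under Beta(0.051s, 0.949s). Normal approximation: (q−m)/√(m(1−m)/s) ≈ z_{0.9} = 1.28, so s ≈ 0.051·0.949·(1.28)²/(0.092−0.051)² = 47.3.
At s = 47.3: P(θ<0.092) ≈ 0.893. Adjusting to match 0.9 gives s ≈ 51.69.
So α = 0.051·51.69 ≈ 2.64, β = 0.949·51.69 ≈ 49.05.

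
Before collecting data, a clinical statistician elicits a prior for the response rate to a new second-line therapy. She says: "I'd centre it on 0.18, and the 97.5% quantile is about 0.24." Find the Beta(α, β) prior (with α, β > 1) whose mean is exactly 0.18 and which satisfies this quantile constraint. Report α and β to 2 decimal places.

α ≈ 31.57, β ≈ 143.83

With mean 0.18 fixed, write α = 0.18s, β = 0.82s where s = α+β.
Need P(θ < 0.24) = 0.975 under Beta(0.18s, 0.82s). Normal approximation: (q−m)/√(m(1−m)/s) ≈ z_{0.975} = 1.96, so s ≈ 0.18·0.82·(1.96)²/(0.24−0.18)² = 157.5.
At s = 157.5: P(θ<0.24) ≈ 0.969. Adjusting to match 0.975 gives s ≈ 175.41.
So α = 0.18·175.41 ≈ 31.57, β = 0.82·175.41 ≈ 143.83.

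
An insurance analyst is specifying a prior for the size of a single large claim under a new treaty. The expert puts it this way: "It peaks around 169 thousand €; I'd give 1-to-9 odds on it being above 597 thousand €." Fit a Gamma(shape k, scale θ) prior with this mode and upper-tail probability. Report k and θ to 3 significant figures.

Gamma(k,θ) with k>1 has mode (k−1)θ, so θ = 169/(k−1).
Need P(X < 597) = 0.9 with θ tied to k this way. Start at k = 2, θ = 169: P(X<597) ≈ 0.868.
Too low — raise k to concentrate. Iterating converges to k ≈ 2.17.
Then θ = 169/(2.17−1) ≈ 144.

k ≈ 2.17, θ ≈ 144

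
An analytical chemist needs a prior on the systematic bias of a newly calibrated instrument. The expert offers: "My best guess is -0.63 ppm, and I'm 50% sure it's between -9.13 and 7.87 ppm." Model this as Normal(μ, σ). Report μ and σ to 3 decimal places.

A symmetric 50% interval runs μ ± z·σ with z = 0.6745.
Half-width = 8.5, so σ = 8.5/0.6745 = 12.602.
μ is the stated best guess, -0.630.

μ = -0.630, σ = 12.602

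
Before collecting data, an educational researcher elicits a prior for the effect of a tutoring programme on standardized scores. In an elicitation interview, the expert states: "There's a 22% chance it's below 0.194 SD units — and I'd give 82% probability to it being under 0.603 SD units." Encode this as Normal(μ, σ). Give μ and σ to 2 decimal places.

μ = 0.38, σ = 0.24

The p-quantile of Normal(μ,σ) is μ + z_p·σ, with z_{0.22} = -0.7722 and z_{0.82} = 0.9154.
Eliminate σ: μ = (z₂·x₁ − z₁·x₂)/(z₂ − z₁) = (0.9154·0.194 − (-0.7722)·0.603)/1.688 = 0.38.
Then σ = (x₂ − x₁)/(z₂ − z₁) = (0.603 − 0.194)/1.688 = 0.24.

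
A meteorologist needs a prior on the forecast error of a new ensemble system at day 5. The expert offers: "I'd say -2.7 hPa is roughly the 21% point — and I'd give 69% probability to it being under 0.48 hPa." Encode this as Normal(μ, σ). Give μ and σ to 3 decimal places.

μ = -0.731, σ = 2.442

For Normal(μ,σ), the p-quantile is μ + z_p·σ. Here z_{0.21} = -0.8064, z_{0.69} = 0.4959.
So -2.7 = μ − 0.8064σ and 0.48 = μ + 0.4959σ.
Subtracting: σ = (0.48 − -2.7)/(0.4959 − (-0.8064)) = 2.442.
Then μ = -2.7 − (-0.8064)·2.442 = -0.731.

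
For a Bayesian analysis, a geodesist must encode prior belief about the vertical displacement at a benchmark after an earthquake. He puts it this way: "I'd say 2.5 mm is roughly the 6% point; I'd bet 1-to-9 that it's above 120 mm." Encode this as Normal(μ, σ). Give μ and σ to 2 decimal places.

For Normal(μ,σ), the p-quantile is μ + z_p·σ. Here z_{0.06} = -1.555, z_{0.9} = 1.282.
So 2.5 = μ − 1.555σ and 120 = μ + 1.282σ.
Subtracting: σ = (120 − 2.5)/(1.282 − (-1.555)) = 41.43.
Then μ = 2.5 − (-1.555)·41.43 = 66.91.

μ = 66.91, σ = 41.43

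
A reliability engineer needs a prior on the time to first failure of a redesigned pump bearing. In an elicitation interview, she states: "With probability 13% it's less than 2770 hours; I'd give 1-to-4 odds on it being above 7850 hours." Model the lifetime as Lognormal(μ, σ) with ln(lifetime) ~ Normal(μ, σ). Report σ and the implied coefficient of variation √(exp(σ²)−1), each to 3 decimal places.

σ ≈ 0.529, CV ≈ 0.569

If T ~ Lognormal(μ,σ) then ln T ~ Normal(μ,σ), so the p-quantile of ln T is μ + z_p·σ.
ln(2770) = 7.927 and ln(7850) = 8.968; z_{0.13} = -1.126, z_{0.8} = 0.8416.
σ = (8.968 − 7.927)/(0.8416 − (-1.126)) = 0.529.
μ = 7.927 − (-1.126)·0.529 = 8.523.
CV = √(exp(σ²)−1) = √(exp(0.2802)−1) = 0.569.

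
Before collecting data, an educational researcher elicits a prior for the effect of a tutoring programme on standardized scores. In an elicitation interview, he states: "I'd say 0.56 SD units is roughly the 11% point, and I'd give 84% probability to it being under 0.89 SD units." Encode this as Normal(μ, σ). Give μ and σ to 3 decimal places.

μ = 0.742, σ = 0.149

For Normal(μ,σ), the p-quantile is μ + z_p·σ. Here z_{0.11} = -1.227, z_{0.84} = 0.9945.
So 0.56 = μ − 1.227σ and 0.89 = μ + 0.9945σ.
Subtracting: σ = (0.89 − 0.56)/(0.9945 − (-1.227)) = 0.149.
Then μ = 0.56 − (-1.227)·0.149 = 0.742.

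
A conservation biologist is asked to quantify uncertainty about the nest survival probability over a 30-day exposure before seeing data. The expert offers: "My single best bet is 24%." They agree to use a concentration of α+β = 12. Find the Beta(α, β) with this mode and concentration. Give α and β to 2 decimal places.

α = 3.40, β = 8.60

For α,β > 1 the Beta mode is (α−1)/(α+β−2). With α+β = 12, the mode is (α−1)/10.
Set (α−1)/10 = 0.24 → α = 1 + 0.24·10 = 3.40.
β = 12 − α = 8.60.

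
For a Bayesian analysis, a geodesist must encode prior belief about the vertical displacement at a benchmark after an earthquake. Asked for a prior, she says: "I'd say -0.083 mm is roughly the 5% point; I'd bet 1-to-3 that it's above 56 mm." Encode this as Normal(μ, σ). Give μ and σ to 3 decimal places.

μ = 39.690, σ = 24.181

The p-quantile of Normal(μ,σ) is μ + z_p·σ, with z_{0.05} = -1.645 and z_{0.75} = 0.6745.
Eliminate σ: μ = (z₂·x₁ − z₁·x₂)/(z₂ − z₁) = (0.6745·-0.083 − (-1.645)·56)/2.319 = 39.690.
Then σ = (x₂ − x₁)/(z₂ − z₁) = (56 − -0.083)/2.319 = 24.181.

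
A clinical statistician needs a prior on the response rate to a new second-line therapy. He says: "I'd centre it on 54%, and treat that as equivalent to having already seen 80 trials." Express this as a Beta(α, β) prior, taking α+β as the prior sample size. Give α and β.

α = 43.2, β = 36.8

Under the effective-sample-size interpretation, Beta(α, β) has prior mean α/(α+β) and prior sample size α+β.
So α+β = 80 and α/(α+β) = 0.54, giving α = 0.54·80 = 43.2 and β = 80 − 43.2 = 36.8.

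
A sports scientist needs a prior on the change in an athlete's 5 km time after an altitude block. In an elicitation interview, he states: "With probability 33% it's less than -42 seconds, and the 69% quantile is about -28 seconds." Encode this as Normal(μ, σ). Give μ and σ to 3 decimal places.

The p-quantile of Normal(μ,σ) is μ + z_p·σ, with z_{0.33} = -0.4399 and z_{0.69} = 0.4959.
Eliminate σ: μ = (z₂·x₁ − z₁·x₂)/(z₂ − z₁) = (0.4959·-42 − (-0.4399)·-28)/0.9358 = -35.418.
Then σ = (x₂ − x₁)/(z₂ − z₁) = (-28 − -42)/0.9358 = 14.961.

μ = -35.418, σ = 14.961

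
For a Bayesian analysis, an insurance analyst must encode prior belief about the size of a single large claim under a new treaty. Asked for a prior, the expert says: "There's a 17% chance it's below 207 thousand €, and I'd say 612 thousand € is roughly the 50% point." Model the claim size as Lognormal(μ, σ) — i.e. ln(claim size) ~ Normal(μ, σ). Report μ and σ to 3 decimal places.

If T ~ Lognormal(μ,σ) then ln T ~ Normal(μ,σ), so the p-quantile of ln T is μ + z_p·σ.
ln(207) = 5.333 and ln(612) = 6.417; z_{0.17} = -0.9542, z_{0.5} = 0.
σ = (6.417 − 5.333)/(0 − (-0.9542)) = 1.136.
μ = 5.333 − (-0.9542)·1.136 = 6.417.

μ ≈ 6.417, σ ≈ 1.136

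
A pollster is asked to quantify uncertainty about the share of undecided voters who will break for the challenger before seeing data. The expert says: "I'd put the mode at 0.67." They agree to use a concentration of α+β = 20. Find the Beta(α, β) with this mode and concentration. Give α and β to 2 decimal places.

For α,β > 1 the Beta mode is (α−1)/(α+β−2). With α+β = 20, the mode is (α−1)/18.
Set (α−1)/18 = 0.67 → α = 1 + 0.67·18 = 13.06.
β = 20 − α = 6.94.

α = 13.06, β = 6.94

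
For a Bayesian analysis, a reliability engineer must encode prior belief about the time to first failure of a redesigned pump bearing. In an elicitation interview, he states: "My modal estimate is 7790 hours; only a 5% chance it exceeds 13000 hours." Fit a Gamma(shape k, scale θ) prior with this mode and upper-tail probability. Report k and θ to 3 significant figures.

k ≈ 11.7, θ ≈ 731

Gamma(k,θ) with k>1 has mode (k−1)θ, so θ = 7790/(k−1).
Need P(X < 13000) = 0.95 with θ tied to k this way. Start at k = 2, θ = 7790: P(X<13000) ≈ 0.497.
Too low — raise k to concentrate. Iterating converges to k ≈ 11.7.
Then θ = 7790/(11.7−1) ≈ 731.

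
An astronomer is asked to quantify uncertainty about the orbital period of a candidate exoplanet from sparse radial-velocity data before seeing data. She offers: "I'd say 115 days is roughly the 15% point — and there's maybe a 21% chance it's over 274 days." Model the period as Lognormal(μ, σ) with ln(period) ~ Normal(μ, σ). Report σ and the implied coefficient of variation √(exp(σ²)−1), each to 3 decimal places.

σ ≈ 0.471, CV ≈ 0.499

If T ~ Lognormal(μ,σ) then ln T ~ Normal(μ,σ), so the p-quantile of ln T is μ + z_p·σ.
ln(115) = 4.745 and ln(274) = 5.613; z_{0.15} = -1.036, z_{0.79} = 0.8064.
σ = (5.613 − 4.745)/(0.8064 − (-1.036)) = 0.471.
μ = 4.745 − (-1.036)·0.471 = 5.233.
CV = √(exp(σ²)−1) = √(exp(0.2219)−1) = 0.499.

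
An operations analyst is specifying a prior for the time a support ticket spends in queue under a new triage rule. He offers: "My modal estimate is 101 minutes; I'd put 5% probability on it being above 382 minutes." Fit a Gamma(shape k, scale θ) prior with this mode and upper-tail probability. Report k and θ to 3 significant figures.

k ≈ 2.44, θ ≈ 70.2

Gamma(k,θ) with k>1 has mode (k−1)θ, so θ = 101/(k−1).
Need P(X < 382) = 0.95 with θ tied to k this way. Start at k = 2, θ = 101: P(X<382) ≈ 0.891.
Too low — raise k to concentrate. Iterating converges to k ≈ 2.44.
Then θ = 101/(2.44−1) ≈ 70.2.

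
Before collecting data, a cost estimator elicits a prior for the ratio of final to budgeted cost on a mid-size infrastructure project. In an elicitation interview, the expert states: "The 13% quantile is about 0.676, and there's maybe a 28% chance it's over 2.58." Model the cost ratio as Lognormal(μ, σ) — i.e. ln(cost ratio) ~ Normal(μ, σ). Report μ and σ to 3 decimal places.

μ ≈ 0.491, σ ≈ 0.784

If T ~ Lognormal(μ,σ) then ln T ~ Normal(μ,σ), so the p-quantile of ln T is μ + z_p·σ.
ln(0.676) = -0.3916 and ln(2.58) = 0.9478; z_{0.13} = -1.126, z_{0.72} = 0.5828.
σ = (0.9478 − -0.3916)/(0.5828 − (-1.126)) = 0.784.
μ = -0.3916 − (-1.126)·0.784 = 0.491.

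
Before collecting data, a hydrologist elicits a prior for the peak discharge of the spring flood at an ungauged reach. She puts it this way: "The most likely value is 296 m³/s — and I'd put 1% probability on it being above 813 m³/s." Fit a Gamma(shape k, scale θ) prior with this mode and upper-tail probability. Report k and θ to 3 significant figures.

k ≈ 5.5, θ ≈ 65.7

Gamma(k,θ) with k>1 has mode (k−1)θ, so θ = 296/(k−1).
Need P(X < 813) = 0.99 with θ tied to k this way. Start at k = 2, θ = 296: P(X<813) ≈ 0.760.
Too low — raise k to concentrate. Iterating converges to k ≈ 5.5.
Then θ = 296/(5.5−1) ≈ 65.7.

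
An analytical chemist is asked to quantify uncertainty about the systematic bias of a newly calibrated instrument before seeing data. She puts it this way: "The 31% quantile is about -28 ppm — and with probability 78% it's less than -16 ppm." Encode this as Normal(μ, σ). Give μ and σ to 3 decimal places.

The p-quantile of Normal(μ,σ) is μ + z_p·σ, with z_{0.31} = -0.4959 and z_{0.78} = 0.7722.
Eliminate σ: μ = (z₂·x₁ − z₁·x₂)/(z₂ − z₁) = (0.7722·-28 − (-0.4959)·-16)/1.268 = -23.308.
Then σ = (x₂ − x₁)/(z₂ − z₁) = (-16 − -28)/1.268 = 9.463.

μ = -23.308, σ = 9.463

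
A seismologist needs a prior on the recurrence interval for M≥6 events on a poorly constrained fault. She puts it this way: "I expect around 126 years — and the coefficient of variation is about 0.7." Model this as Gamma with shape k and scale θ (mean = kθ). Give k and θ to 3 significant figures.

For Gamma(k, scale θ): mean = kθ, variance = kθ², so CV = 1/√k.
CV = 0.7, hence k = 1/CV² = 2.04.
Then θ = mean/k = 126/2.04 = 61.7.

k ≈ 2.04, θ ≈ 61.7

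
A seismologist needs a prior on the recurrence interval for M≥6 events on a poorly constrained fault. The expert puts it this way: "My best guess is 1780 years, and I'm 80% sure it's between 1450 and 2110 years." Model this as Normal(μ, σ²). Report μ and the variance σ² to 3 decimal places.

A symmetric 80% interval runs μ ± z·σ with z = 1.282.
Half-width = 330, so σ = 330/1.282 = 257.5004 and σ² = 66306.440.
μ is the stated best guess, 1780.000.

μ = 1780.000, σ² = 66306.440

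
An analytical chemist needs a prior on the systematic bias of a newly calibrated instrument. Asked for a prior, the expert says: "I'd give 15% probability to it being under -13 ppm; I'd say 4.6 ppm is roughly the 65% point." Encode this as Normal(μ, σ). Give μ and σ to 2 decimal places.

μ = -0.17, σ = 12.38

For Normal(μ,σ), the p-quantile is μ + z_p·σ. Here z_{0.15} = -1.036, z_{0.65} = 0.3853.
So -13 = μ − 1.036σ and 4.6 = μ + 0.3853σ.
Subtracting: σ = (4.6 − -13)/(0.3853 − (-1.036)) = 12.38.
Then μ = -13 − (-1.036)·12.38 = -0.17.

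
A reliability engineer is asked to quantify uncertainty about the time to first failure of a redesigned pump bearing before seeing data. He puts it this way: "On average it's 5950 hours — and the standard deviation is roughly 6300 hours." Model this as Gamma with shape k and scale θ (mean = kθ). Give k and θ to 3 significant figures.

For Gamma(k, scale θ): mean = kθ, variance = kθ², so CV = 1/√k.
CV = SD/mean = 6300/5950 = 1.059, hence k = 1/CV² = 0.892.
Then θ = mean/k = 5950/0.892 = 6670.

k ≈ 0.892, θ ≈ 6670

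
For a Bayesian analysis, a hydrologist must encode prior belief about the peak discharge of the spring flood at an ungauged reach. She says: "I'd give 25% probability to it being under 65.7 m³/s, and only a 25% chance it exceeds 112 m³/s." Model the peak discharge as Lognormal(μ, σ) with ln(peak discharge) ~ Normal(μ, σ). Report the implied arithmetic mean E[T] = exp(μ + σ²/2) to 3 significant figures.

If T ~ Lognormal(μ,σ) then ln T ~ Normal(μ,σ), so the p-quantile of ln T is μ + z_p·σ.
ln(65.7) = 4.185 and ln(112) = 4.718; z_{0.25} = -0.6745, z_{0.75} = 0.6745.
σ = (4.718 − 4.185)/(0.6745 − (-0.6745)) = 0.395.
μ = 4.185 − (-0.6745)·0.395 = 4.452.
E[T] = exp(μ + σ²/2) = exp(4.452 + 0.0782) = 92.8 m³/s.

E[T] ≈ 92.8 m³/s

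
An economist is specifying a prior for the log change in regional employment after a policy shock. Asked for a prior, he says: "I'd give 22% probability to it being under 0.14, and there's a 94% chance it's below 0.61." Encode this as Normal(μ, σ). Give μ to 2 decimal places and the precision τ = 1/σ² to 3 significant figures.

μ = 0.30, τ = 24.5

The p-quantile of Normal(μ,σ) is μ + z_p·σ, with z_{0.22} = -0.7722 and z_{0.94} = 1.555.
Eliminate σ: μ = (z₂·x₁ − z₁·x₂)/(z₂ − z₁) = (1.555·0.14 − (-0.7722)·0.61)/2.327 = 0.30.
Then σ = (x₂ − x₁)/(z₂ − z₁) = (0.61 − 0.14)/2.327 = 0.20.
Precision τ = 1/σ² = 1/0.202² = 24.5.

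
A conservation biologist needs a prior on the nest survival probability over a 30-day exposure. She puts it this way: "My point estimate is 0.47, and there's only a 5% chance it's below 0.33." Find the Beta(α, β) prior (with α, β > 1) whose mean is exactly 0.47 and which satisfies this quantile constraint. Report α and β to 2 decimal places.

α ≈ 15.51, β ≈ 17.49

With mean 0.47 fixed, write α = 0.47s, β = 0.53s where s = α+β.
Need P(θ < 0.33) = 0.05 under Beta(0.47s, 0.53s). Normal approximation: (q−m)/√(m(1−m)/s) ≈ z_{0.05} = -1.64, so s ≈ 0.47·0.53·(-1.64)²/(0.33−0.47)² = 34.4.
At s = 34.4: P(θ<0.33) ≈ 0.046. Adjusting to match 0.05 gives s ≈ 32.99.
So α = 0.47·32.99 ≈ 15.51, β = 0.53·32.99 ≈ 17.49.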